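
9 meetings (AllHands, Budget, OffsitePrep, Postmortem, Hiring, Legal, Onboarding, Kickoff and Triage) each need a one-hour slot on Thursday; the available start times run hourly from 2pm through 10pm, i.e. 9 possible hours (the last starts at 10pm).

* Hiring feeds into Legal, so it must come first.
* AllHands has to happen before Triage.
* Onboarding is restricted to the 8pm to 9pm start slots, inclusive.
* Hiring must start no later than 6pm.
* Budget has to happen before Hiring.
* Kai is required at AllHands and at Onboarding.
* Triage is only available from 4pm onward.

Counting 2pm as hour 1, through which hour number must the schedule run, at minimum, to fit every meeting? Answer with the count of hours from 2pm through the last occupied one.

7

The precedence chain requires at least 3 distinct hours.
Onboarding can't be placed before 8pm — that is hour 7 counting from 2pm — so the schedule must run through at least 7 hours.
7 works (last occupied hour: 8pm): for example AllHands=2pm; Kickoff=2pm; OffsitePrep=2pm; Postmortem=2pm; Triage=4pm; Budget=2pm; Onboarding=8pm; Hiring=3pm; Legal=4pm.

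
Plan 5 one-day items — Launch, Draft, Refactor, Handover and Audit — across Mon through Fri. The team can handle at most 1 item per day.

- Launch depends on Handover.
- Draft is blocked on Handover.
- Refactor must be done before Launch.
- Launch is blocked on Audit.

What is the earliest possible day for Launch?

Thu

Precedence pushes Launch to at least Tue.
Launch at Thu is achievable: Refactor in Tue, Draft in Fri, Launch in Thu, Audit in Wed, Handover in Mon.
Nothing earlier works — the capacity limit rule out every day before Thu.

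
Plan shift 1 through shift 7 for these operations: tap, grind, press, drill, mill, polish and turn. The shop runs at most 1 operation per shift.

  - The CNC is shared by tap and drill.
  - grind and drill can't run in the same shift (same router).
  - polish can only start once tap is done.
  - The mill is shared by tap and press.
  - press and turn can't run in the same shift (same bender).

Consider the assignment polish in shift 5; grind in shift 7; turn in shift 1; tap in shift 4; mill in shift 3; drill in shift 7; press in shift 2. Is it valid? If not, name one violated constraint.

press and turn can't run in the same shift (same bender) — holds.
The CNC is shared by tap and drill — holds.
grind and drill can't run in the same shift (same router) — violated.
polish can only start once tap is done — holds.
The shop runs at most 1 operation per shift — violated.
The mill is shared by tap and press — holds.

No — it violates: grind and drill can't run in the same shift (same router)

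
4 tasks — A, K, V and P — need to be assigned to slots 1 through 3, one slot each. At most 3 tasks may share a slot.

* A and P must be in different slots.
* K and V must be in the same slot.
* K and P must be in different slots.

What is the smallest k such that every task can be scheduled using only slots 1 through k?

2 slots

With at most 3 per slot and 4 tasks, at least 2 slots are needed.
2 works (last occupied slot: 2): for example V=1; K=1; P=2; A=1.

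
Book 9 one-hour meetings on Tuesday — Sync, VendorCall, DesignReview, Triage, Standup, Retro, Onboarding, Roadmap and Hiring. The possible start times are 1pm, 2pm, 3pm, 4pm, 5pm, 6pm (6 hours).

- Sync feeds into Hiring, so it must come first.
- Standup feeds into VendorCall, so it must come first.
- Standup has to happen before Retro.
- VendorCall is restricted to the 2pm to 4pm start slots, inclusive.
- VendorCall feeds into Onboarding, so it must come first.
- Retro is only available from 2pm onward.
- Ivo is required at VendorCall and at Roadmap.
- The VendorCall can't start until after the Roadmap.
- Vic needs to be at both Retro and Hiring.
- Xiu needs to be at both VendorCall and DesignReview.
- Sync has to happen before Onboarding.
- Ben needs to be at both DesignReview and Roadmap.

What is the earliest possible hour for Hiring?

Precedence pushes Hiring to at least 2pm.
Hiring at 2pm is achievable: Retro=3pm; Standup=1pm; Sync=1pm; VendorCall=2pm; Triage=1pm; DesignReview=3pm; Roadmap=1pm; Onboarding=3pm; Hiring=2pm.

2pm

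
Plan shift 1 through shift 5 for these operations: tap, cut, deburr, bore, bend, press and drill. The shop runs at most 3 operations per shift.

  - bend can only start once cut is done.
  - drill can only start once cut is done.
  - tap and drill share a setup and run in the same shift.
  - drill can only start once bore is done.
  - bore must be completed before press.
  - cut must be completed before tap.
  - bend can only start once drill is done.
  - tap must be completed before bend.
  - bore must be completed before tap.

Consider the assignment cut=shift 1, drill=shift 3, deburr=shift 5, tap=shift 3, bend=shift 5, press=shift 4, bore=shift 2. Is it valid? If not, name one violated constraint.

Yes, all constraints hold

tap must be completed before bend — holds.
bend can only start once drill is done — holds.
tap and drill share a setup and run in the same shift — holds.
cut must be completed before tap — holds.
bend can only start once cut is done — holds.
The shop runs at most 3 operations per shift — holds.
bore must be completed before press — holds.
bore must be completed before tap — holds.
drill can only start once bore is done — holds.
drill can only start once cut is done — holds.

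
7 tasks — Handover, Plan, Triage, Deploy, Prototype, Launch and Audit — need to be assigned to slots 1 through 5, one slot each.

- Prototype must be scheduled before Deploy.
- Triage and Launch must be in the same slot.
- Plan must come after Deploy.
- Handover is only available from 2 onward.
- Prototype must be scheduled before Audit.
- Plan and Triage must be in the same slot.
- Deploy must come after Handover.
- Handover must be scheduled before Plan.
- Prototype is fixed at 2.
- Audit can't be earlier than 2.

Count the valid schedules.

12

Splitting on Handover: it can be 2 (9), 3 (3). Listing each branch's schedules as (Plan, Triage, Deploy, Prototype, Launch, Audit):
Handover=2: (4,4,3,2,4,3) (4,4,3,2,4,4) (4,4,3,2,4,5) (5,5,3,2,5,3) (5,5,3,2,5,4) (5,5,3,2,5,5) (5,5,4,2,5,3) (5,5,4,2,5,4) (5,5,4,2,5,5) — 9.
Handover=3: (5,5,4,2,5,3) (5,5,4,2,5,4) (5,5,4,2,5,5) — 3.
Summing: 9 + 3 = 12.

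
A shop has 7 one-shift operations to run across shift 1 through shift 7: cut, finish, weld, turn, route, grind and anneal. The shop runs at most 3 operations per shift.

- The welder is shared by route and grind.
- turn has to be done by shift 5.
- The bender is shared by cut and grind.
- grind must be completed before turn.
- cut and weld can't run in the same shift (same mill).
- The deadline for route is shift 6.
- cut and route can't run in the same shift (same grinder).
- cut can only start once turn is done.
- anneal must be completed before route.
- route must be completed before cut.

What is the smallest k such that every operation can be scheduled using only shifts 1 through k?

The precedence chain requires at least 3 distinct shifts.
With at most 3 per shift and 7 operations, at least 3 shifts are needed.
3 works (last occupied shift: shift 3): for example finish in shift 1; weld in shift 2; grind in shift 1; route in shift 2; anneal in shift 1; turn in shift 2; cut in shift 3.

3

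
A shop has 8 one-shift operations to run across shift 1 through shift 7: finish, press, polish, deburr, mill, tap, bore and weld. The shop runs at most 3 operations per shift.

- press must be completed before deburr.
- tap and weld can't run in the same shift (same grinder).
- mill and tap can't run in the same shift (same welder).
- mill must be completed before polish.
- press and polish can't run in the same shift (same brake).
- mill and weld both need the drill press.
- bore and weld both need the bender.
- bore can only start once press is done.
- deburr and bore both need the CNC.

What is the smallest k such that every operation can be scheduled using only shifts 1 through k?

The precedence chain requires at least 2 distinct shifts.
With at most 3 per shift and 8 operations, at least 3 shifts are needed.
3 works (last occupied shift: shift 3): for example press in shift 1; polish in shift 2; deburr in shift 2; mill in shift 1; weld in shift 2; tap in shift 3; finish in shift 1; bore in shift 3.

3 shifts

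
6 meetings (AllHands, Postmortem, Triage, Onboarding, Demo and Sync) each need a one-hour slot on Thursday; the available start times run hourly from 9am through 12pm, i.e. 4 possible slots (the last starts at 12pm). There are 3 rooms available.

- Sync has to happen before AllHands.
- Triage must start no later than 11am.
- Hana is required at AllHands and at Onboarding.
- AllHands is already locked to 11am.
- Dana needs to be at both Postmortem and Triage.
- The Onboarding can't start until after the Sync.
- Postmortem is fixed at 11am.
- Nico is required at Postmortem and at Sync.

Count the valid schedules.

24

Splitting on Triage: it can be 9am (12), 10am (12). Listing each branch's schedules as (AllHands, Postmortem, Onboarding, Demo, Sync):
Triage=9am: (11am,11am,10am,9am,9am) (11am,11am,10am,10am,9am) (11am,11am,10am,11am,9am) (11am,11am,10am,12pm,9am) (11am,11am,12pm,9am,9am) (11am,11am,12pm,9am,10am) (11am,11am,12pm,10am,9am) (11am,11am,12pm,10am,10am) (11am,11am,12pm,11am,9am) (11am,11am,12pm,11am,10am) (11am,11am,12pm,12pm,9am) (11am,11am,12pm,12pm,10am) — 12.
Triage=10am: (11am,11am,10am,9am,9am) (11am,11am,10am,10am,9am) (11am,11am,10am,11am,9am) (11am,11am,10am,12pm,9am) (11am,11am,12pm,9am,9am) (11am,11am,12pm,9am,10am) (11am,11am,12pm,10am,9am) (11am,11am,12pm,10am,10am) (11am,11am,12pm,11am,9am) (11am,11am,12pm,11am,10am) (11am,11am,12pm,12pm,9am) (11am,11am,12pm,12pm,10am) — 12.
Summing: 12 + 12 = 24.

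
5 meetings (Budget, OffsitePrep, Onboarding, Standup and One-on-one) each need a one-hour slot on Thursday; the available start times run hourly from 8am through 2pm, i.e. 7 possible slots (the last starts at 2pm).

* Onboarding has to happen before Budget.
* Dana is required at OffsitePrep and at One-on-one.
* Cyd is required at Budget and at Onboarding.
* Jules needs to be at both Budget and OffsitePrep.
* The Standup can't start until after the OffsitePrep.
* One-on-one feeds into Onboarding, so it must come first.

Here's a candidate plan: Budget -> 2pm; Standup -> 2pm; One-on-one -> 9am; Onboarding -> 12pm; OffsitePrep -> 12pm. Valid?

The Standup can't start until after the OffsitePrep — holds.
Onboarding has to happen before Budget — holds.
Jules needs to be at both Budget and OffsitePrep — holds.
Dana is required at OffsitePrep and at One-on-one — holds.
One-on-one feeds into Onboarding, so it must come first — holds.
Cyd is required at Budget and at Onboarding — holds.

Yes, all constraints hold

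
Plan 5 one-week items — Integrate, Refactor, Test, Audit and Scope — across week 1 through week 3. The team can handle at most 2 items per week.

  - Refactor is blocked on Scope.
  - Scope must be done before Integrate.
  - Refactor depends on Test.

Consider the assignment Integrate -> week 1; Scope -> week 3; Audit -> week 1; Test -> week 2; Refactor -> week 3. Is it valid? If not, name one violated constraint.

Invalid. Scope must be done before Integrate.

Refactor depends on Test — holds.
Scope must be done before Integrate — violated.
Refactor is blocked on Scope — violated.
The team can handle at most 2 items per week — holds.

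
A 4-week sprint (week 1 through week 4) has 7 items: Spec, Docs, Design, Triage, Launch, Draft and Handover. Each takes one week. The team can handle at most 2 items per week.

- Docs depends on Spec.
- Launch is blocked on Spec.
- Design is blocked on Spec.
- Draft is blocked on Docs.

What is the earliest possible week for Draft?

Precedence pushes Draft to at least week 3.
Draft at week 3 is achievable: Handover in week 4, Launch in week 3, Design in week 2, Triage in week 1, Spec in week 1, Draft in week 3, Docs in week 2.

week 3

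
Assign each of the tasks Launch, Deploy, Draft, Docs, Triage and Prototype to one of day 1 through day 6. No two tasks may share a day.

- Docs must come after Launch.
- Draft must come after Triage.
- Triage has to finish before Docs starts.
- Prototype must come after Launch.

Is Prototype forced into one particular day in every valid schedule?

No

Prototype can be day 2 (e.g. Deploy in day 6; Draft in day 5; Docs in day 4; Triage in day 3; Launch in day 1; Prototype in day 2) or day 3 (e.g. Deploy -> day 6, Prototype -> day 3, Triage -> day 2, Draft -> day 5, Launch -> day 1, Docs -> day 4).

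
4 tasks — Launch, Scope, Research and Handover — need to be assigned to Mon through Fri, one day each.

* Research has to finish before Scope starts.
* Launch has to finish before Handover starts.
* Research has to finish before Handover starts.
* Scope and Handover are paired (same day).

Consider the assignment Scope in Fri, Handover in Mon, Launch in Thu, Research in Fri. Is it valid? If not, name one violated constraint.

Research has to finish before Handover starts — violated.
Scope and Handover are paired (same day) — violated.
Launch has to finish before Handover starts — violated.
Research has to finish before Scope starts — violated.

Invalid. Research has to finish before Handover starts.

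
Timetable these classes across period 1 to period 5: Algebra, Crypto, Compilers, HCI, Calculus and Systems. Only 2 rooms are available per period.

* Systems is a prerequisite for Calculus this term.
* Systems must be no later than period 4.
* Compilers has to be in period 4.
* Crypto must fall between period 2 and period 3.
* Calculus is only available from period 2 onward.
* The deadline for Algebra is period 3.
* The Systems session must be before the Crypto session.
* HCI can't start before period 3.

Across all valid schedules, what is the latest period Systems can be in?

Systems's own window allows nothing later than period 4; downstream work caps Systems at period 2.
Systems at period 2 is achievable: Compilers=period 4; Calculus=period 4; Systems=period 2; Algebra=period 1; HCI=period 3; Crypto=period 3.

period 2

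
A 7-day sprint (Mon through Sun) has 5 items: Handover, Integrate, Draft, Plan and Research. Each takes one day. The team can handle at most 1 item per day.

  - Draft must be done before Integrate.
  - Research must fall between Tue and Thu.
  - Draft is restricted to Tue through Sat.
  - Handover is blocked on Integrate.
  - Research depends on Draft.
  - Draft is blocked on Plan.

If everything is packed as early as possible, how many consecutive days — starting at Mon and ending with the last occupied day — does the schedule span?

5

The precedence chain requires at least 4 distinct days.
With at most 1 per day and 5 work items, at least 5 days are needed.
5 works (last occupied day: Fri): for example Integrate=Thu, Plan=Mon, Draft=Tue, Research=Wed, Handover=Fri.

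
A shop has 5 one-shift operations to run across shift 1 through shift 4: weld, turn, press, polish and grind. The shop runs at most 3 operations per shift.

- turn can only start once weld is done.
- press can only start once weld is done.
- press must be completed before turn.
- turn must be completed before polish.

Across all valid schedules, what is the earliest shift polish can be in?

Precedence pushes polish to at least shift 4.
polish at shift 4 is achievable: weld in shift 1; turn in shift 3; grind in shift 1; press in shift 2; polish in shift 4.

shift 4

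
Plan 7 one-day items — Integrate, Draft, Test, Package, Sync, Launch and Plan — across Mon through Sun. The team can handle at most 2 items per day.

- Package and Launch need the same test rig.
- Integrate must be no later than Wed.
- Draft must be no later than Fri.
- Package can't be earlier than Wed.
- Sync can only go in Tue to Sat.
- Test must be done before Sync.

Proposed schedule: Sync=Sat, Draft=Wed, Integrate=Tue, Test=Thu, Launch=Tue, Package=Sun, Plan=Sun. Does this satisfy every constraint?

Valid

Draft must be no later than Fri — holds.
Integrate must be no later than Wed — holds.
Test must be done before Sync — holds.
Package can't be earlier than Wed — holds.
Sync can only go in Tue to Sat — holds.
Package and Launch need the same test rig — holds.
The team can handle at most 2 items per day — holds.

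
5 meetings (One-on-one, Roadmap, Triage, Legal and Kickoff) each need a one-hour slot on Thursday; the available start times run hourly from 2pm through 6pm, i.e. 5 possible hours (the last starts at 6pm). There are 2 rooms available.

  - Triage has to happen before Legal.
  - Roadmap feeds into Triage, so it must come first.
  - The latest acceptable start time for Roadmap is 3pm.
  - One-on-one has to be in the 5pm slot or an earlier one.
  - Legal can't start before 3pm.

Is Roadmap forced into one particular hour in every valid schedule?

Roadmap can be 2pm (e.g. One-on-one in 2pm, Kickoff in 3pm, Roadmap in 2pm, Legal in 4pm, Triage in 3pm) or 3pm (e.g. Roadmap in 3pm, Triage in 4pm, One-on-one in 2pm, Kickoff in 2pm, Legal in 5pm).

No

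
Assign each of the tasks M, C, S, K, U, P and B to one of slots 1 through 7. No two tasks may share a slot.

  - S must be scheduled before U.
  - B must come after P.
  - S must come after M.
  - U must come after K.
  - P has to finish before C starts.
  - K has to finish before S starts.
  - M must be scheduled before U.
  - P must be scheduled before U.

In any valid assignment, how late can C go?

Precedence pushes C to at least 2.
C at 7 is achievable: U -> 5, S -> 3, C -> 7, P -> 4, M -> 1, B -> 6, K -> 2.

7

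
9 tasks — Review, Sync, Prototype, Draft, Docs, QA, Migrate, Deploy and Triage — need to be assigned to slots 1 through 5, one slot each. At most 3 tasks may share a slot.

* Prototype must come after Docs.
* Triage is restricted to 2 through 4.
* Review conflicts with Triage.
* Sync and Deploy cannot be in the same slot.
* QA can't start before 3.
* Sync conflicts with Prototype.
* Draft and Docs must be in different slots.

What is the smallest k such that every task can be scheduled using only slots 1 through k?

3 slots

The precedence chain requires at least 2 distinct slots.
With at most 3 per slot and 9 tasks, at least 3 slots are needed.
QA can't be placed before 3, so the schedule must run through at least slot 3.
3 works (last occupied slot: 3): for example Draft=2, Review=1, Deploy=3, QA=3, Prototype=2, Triage=2, Docs=1, Sync=1, Migrate=3.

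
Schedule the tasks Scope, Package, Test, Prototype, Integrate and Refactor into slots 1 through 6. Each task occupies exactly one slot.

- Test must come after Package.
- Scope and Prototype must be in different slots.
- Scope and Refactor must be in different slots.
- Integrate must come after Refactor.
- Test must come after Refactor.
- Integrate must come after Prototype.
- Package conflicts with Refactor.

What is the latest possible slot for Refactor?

Downstream work caps Refactor at 5.
Refactor at 5 is achievable: Scope=2, Prototype=1, Integrate=6, Refactor=5, Package=1, Test=6.

5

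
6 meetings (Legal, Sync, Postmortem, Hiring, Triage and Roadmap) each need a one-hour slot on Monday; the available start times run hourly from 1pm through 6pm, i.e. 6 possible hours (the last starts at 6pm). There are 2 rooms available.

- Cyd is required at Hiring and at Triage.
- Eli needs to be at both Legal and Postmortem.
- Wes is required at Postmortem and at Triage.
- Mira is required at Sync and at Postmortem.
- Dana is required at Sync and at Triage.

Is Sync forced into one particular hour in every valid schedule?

No

Sync can be 1pm (e.g. Postmortem -> 2pm; Sync -> 1pm; Roadmap -> 3pm; Hiring -> 2pm; Legal -> 1pm; Triage -> 3pm) or 2pm (e.g. Legal -> 1pm, Hiring -> 1pm, Triage -> 4pm, Postmortem -> 3pm, Sync -> 2pm, Roadmap -> 2pm).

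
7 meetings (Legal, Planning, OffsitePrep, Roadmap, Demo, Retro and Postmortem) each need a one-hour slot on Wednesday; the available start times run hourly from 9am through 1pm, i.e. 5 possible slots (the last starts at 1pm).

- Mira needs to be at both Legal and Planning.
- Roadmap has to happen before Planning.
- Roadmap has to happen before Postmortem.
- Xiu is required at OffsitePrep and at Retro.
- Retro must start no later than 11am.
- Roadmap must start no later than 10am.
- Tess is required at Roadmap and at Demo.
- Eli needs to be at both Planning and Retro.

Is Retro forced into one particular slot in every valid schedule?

No

Retro can be 9am (e.g. OffsitePrep -> 10am, Legal -> 9am, Roadmap -> 9am, Planning -> 10am, Retro -> 9am, Postmortem -> 10am, Demo -> 10am) or 10am (e.g. Roadmap=9am, Legal=9am, Retro=10am, Planning=11am, OffsitePrep=9am, Demo=10am, Postmortem=10am).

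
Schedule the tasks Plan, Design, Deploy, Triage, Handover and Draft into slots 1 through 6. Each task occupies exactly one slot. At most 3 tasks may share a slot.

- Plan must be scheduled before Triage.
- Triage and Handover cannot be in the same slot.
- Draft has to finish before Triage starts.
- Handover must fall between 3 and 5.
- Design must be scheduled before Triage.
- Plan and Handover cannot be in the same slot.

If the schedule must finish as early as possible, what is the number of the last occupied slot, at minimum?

3

The precedence chain requires at least 2 distinct slots.
With at most 3 per slot and 6 tasks, at least 2 slots are needed.
Handover can't be placed before 3, so the schedule must run through at least slot 3.
3 works (last occupied slot: 3): for example Design -> 1; Draft -> 1; Handover -> 3; Triage -> 2; Deploy -> 2; Plan -> 1.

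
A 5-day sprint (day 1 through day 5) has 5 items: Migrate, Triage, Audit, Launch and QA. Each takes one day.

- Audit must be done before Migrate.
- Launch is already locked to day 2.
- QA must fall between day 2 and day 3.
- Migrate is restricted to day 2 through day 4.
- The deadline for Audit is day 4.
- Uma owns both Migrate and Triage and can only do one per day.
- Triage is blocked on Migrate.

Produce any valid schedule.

Audit=day 1, Migrate=day 2, Launch=day 2, Triage=day 3, QA=day 2

Checking: Migrate(day 2) before Triage(day 3); Audit(day 1) before Migrate(day 2); Migrate(day 2) != Triage(day 3); Migrate=day 2 in [day 2,day 4]; QA=day 2 in [day 2,day 3]; Audit=day 1 in [day 1,day 4]; Launch=day 2 in [day 2,day 2].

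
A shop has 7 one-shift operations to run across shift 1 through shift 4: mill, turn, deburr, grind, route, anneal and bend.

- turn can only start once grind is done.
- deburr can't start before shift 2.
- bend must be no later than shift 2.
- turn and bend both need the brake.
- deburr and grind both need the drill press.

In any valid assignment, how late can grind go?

Downstream work caps grind at shift 3.
grind at shift 3 is achievable: grind in shift 3, bend in shift 1, mill in shift 1, deburr in shift 2, anneal in shift 1, route in shift 1, turn in shift 4.

shift 3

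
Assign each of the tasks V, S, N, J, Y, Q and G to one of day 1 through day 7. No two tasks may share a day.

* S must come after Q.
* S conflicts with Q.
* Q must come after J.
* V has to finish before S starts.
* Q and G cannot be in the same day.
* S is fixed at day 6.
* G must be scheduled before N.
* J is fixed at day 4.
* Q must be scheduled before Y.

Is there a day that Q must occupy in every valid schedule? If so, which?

day 5

J is fixed at day 4 and must come before Q, so Q is at least day 5.
S is fixed at day 6 and must come after Q, so Q is at most day 5.
So Q must be day 5.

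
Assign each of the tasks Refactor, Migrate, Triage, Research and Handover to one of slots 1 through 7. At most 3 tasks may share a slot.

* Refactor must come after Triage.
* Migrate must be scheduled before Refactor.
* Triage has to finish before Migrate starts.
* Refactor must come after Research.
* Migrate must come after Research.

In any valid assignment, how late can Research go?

5

Downstream work caps Research at 5.
Research at 5 is achievable: Handover in 1, Triage in 1, Refactor in 7, Research in 5, Migrate in 6.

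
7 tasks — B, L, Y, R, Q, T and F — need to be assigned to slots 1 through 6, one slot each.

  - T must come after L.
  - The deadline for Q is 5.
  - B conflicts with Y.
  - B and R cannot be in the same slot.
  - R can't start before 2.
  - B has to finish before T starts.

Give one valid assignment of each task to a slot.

R in 2, F in 1, L in 1, Y in 2, Q in 1, T in 2, B in 1

Checking: B(1) before T(2); L(1) before T(2); B(1) != Y(2); B(1) != R(2); Q=1 in [1,5]; R=2 in [2,6].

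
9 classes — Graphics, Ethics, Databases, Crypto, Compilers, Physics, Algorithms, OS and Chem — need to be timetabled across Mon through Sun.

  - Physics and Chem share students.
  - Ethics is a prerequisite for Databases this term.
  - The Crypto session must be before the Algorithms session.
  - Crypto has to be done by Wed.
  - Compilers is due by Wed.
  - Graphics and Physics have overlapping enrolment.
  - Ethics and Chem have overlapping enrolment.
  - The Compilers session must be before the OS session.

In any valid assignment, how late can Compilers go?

Compilers's own window allows nothing later than Wed.
Compilers at Wed is achievable: Ethics -> Mon, Crypto -> Mon, Graphics -> Mon, Chem -> Wed, Compilers -> Wed, Algorithms -> Tue, Databases -> Tue, OS -> Thu, Physics -> Tue.

Wed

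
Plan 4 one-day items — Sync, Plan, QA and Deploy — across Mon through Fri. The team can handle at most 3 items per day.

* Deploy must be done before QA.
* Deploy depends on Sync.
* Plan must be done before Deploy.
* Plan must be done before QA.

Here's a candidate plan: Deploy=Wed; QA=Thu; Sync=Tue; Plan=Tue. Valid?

Deploy depends on Sync — holds.
Plan must be done before Deploy — holds.
The team can handle at most 3 items per day — holds.
Plan must be done before QA — holds.
Deploy must be done before QA — holds.

Valid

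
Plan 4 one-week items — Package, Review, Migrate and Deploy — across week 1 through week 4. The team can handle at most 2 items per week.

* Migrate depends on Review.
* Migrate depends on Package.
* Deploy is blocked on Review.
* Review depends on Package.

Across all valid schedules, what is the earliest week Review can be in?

Precedence pushes Review to at least week 2; downstream work caps Review at week 3.
Review at week 2 is achievable: Package in week 1; Deploy in week 3; Review in week 2; Migrate in week 3.

week 2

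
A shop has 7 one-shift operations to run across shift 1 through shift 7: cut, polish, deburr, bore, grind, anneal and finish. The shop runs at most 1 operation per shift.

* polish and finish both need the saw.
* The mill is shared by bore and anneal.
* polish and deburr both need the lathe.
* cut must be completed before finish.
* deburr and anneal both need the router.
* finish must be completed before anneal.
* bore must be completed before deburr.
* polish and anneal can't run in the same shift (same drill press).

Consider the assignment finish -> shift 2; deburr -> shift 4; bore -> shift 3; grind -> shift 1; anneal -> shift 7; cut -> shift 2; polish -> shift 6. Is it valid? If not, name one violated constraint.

The shop runs at most 1 operation per shift — violated.
polish and anneal can't run in the same shift (same drill press) — holds.
finish must be completed before anneal — holds.
The mill is shared by bore and anneal — holds.
polish and deburr both need the lathe — holds.
cut must be completed before finish — violated.
polish and finish both need the saw — holds.
bore must be completed before deburr — holds.
deburr and anneal both need the router — holds.

Invalid. The shop runs at most 1 operation per shift.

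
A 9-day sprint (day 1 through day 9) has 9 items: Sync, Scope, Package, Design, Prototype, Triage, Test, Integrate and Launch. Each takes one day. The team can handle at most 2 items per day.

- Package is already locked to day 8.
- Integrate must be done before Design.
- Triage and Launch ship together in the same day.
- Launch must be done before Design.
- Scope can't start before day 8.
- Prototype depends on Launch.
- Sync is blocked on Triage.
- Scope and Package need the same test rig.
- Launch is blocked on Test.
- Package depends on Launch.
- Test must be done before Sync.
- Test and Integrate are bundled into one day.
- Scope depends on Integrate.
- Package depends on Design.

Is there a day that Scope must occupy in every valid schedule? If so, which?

day 9

Scope's window is day 8–day 9.
Package is fixed at day 8, and Scope can't share a day with Package.
So Scope must be day 9.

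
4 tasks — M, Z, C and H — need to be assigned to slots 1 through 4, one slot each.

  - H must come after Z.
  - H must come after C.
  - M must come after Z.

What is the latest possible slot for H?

Precedence pushes H to at least 2.
H at 4 is achievable: M in 2, Z in 1, H in 4, C in 1.

4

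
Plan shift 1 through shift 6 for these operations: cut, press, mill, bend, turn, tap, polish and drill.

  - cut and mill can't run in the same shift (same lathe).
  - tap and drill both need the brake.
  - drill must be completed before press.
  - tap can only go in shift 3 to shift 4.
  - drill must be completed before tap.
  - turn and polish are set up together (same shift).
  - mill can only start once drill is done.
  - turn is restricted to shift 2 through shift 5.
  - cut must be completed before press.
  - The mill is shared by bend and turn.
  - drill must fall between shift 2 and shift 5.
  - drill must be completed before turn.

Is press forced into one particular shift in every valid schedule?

press can be shift 3 (e.g. mill=shift 3; drill=shift 2; tap=shift 3; polish=shift 3; cut=shift 1; turn=shift 3; bend=shift 1; press=shift 3) or shift 4 (e.g. mill -> shift 3, drill -> shift 2, turn -> shift 3, cut -> shift 1, tap -> shift 3, bend -> shift 1, press -> shift 4, polish -> shift 3).

No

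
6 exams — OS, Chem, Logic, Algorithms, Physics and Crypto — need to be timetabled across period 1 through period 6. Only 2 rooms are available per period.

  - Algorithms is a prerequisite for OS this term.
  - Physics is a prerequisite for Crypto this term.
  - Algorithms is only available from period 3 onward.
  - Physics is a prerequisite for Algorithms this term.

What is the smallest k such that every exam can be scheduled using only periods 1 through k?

The precedence chain requires at least 3 distinct periods.
With at most 2 per period and 6 exams, at least 3 periods are needed.
Propagating the time windows through the other constraints, OS can't land before period 4, so the schedule must run through at least period 4.
4 works (last occupied period: period 4): for example Chem -> period 1, Crypto -> period 2, OS -> period 4, Logic -> period 2, Physics -> period 1, Algorithms -> period 3.

4 periods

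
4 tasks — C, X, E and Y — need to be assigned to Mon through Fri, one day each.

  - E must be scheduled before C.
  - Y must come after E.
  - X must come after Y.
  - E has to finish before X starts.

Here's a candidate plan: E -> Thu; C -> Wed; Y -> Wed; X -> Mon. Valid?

Y must come after E — violated.
E must be scheduled before C — violated.
E has to finish before X starts — violated.
X must come after Y — violated.

No. E has to finish before X starts is not satisfied.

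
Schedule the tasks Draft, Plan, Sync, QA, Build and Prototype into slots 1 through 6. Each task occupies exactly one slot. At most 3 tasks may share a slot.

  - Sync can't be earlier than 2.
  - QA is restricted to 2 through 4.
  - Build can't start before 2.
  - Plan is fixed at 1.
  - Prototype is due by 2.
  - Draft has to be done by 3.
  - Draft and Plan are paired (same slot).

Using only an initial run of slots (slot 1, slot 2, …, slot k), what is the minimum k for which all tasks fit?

2 slots

With at most 3 per slot and 6 tasks, at least 2 slots are needed.
Sync can't be placed before 2, so the schedule must run through at least slot 2.
2 works (last occupied slot: 2): for example Prototype -> 1; QA -> 2; Build -> 2; Draft -> 1; Sync -> 2; Plan -> 1.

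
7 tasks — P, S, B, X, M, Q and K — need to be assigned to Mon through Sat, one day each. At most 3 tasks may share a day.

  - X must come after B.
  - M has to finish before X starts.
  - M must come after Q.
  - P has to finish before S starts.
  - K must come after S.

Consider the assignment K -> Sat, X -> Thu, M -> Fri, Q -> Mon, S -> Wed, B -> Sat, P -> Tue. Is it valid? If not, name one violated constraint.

M must come after Q — holds.
K must come after S — holds.
At most 3 tasks may share a day — holds.
M has to finish before X starts — violated.
P has to finish before S starts — holds.
X must come after B — violated.

Invalid. X must come after B.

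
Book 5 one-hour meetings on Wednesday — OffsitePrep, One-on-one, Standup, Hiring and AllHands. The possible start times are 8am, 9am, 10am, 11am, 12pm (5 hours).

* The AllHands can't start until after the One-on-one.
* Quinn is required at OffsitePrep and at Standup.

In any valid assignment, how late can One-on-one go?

11am

Downstream work caps One-on-one at 11am.
One-on-one at 11am is achievable: Hiring in 8am, OffsitePrep in 8am, Standup in 9am, AllHands in 12pm, One-on-one in 11am.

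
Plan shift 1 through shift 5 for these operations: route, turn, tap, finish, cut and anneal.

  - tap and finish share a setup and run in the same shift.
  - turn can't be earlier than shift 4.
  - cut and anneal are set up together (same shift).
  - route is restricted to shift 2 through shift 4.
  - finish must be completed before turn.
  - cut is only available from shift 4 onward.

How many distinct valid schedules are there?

Splitting on route: it can be shift 2 (14), shift 3 (14), shift 4 (14). Listing each branch's schedules as (turn, tap, finish, cut, anneal) by shift number:
route=shift 2: (4,1,1,4,4) (4,1,1,5,5) (4,2,2,4,4) (4,2,2,5,5) (4,3,3,4,4) (4,3,3,5,5) (5,1,1,4,4) (5,1,1,5,5) (5,2,2,4,4) (5,2,2,5,5) (5,3,3,4,4) (5,3,3,5,5) (5,4,4,4,4) (5,4,4,5,5) — 14.
route=shift 3: (4,1,1,4,4) (4,1,1,5,5) (4,2,2,4,4) (4,2,2,5,5) (4,3,3,4,4) (4,3,3,5,5) (5,1,1,4,4) (5,1,1,5,5) (5,2,2,4,4) (5,2,2,5,5) (5,3,3,4,4) (5,3,3,5,5) (5,4,4,4,4) (5,4,4,5,5) — 14.
route=shift 4: (4,1,1,4,4) (4,1,1,5,5) (4,2,2,4,4) (4,2,2,5,5) (4,3,3,4,4) (4,3,3,5,5) (5,1,1,4,4) (5,1,1,5,5) (5,2,2,4,4) (5,2,2,5,5) (5,3,3,4,4) (5,3,3,5,5) (5,4,4,4,4) (5,4,4,5,5) — 14.
Summing: 14 + 14 + 14 = 42.

42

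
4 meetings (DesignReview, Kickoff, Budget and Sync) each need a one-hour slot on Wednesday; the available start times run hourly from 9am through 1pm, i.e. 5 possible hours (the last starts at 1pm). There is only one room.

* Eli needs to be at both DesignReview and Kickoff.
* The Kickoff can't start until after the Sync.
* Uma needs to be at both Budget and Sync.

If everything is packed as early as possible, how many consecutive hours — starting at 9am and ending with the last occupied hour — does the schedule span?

4

The precedence chain requires at least 2 distinct hours.
With at most 1 per hour and 4 meetings, at least 4 hours are needed.
4 works (last occupied hour: 12pm): for example Sync=9am, Kickoff=10am, DesignReview=11am, Budget=12pm.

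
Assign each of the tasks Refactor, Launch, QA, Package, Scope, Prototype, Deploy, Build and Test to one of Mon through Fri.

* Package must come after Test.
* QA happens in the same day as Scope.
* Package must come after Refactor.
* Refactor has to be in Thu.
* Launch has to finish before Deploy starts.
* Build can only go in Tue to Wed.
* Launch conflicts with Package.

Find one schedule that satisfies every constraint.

QA in Mon, Test in Mon, Build in Tue, Package in Fri, Launch in Mon, Deploy in Tue, Prototype in Mon, Scope in Mon, Refactor in Thu

Checking: Test(Mon) before Package(Fri); Launch(Mon) before Deploy(Tue); Refactor(Thu) before Package(Fri); Launch(Mon) != Package(Fri); QA = Scope = Mon; Refactor=Thu in [Thu,Thu]; Build=Tue in [Tue,Wed].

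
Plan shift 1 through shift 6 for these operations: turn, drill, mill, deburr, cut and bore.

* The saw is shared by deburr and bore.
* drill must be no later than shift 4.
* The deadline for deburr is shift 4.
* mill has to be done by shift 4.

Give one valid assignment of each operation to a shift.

bore=shift 2; deburr=shift 1; drill=shift 1; mill=shift 1; cut=shift 1; turn=shift 1

Checking: deburr(shift 1) != bore(shift 2); drill=shift 1 in [shift 1,shift 4]; mill=shift 1 in [shift 1,shift 4]; deburr=shift 1 in [shift 1,shift 4].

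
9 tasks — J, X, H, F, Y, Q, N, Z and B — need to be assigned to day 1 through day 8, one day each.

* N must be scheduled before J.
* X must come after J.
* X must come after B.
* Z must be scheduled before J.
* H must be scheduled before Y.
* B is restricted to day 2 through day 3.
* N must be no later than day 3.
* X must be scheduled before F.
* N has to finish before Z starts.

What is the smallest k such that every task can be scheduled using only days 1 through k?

5

The precedence chain requires at least 5 distinct days.
5 works (last occupied day: day 5): for example J in day 3; B in day 2; Z in day 2; X in day 4; H in day 1; N in day 1; Q in day 1; F in day 5; Y in day 2.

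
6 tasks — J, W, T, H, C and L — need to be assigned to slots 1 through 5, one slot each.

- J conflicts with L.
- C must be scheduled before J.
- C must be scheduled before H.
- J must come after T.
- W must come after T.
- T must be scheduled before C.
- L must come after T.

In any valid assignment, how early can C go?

Precedence pushes C to at least 2; downstream work caps C at 4.
C at 2 is achievable: W -> 2; L -> 2; T -> 1; C -> 2; J -> 3; H -> 3.

2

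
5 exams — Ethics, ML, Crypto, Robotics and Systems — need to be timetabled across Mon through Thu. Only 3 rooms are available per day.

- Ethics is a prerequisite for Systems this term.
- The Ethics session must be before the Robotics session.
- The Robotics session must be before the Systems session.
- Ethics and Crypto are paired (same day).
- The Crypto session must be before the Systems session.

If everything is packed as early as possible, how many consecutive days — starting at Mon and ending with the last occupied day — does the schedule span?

3 days

The precedence chain requires at least 3 distinct days.
With at most 3 per day and 5 exams, at least 2 days are needed.
3 works (last occupied day: Wed): for example Ethics in Mon, Robotics in Tue, Systems in Wed, Crypto in Mon, ML in Mon.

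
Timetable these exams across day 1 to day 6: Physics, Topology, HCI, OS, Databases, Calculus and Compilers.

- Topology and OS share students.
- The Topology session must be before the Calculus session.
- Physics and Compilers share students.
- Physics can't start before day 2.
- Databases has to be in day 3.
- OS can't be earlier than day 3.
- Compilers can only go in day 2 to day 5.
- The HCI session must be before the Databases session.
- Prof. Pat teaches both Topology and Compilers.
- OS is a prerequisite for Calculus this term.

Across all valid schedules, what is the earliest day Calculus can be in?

Precedence pushes Calculus to at least day 4.
Calculus at day 4 is achievable: HCI=day 1, Compilers=day 2, Physics=day 3, Databases=day 3, OS=day 3, Calculus=day 4, Topology=day 1.

day 4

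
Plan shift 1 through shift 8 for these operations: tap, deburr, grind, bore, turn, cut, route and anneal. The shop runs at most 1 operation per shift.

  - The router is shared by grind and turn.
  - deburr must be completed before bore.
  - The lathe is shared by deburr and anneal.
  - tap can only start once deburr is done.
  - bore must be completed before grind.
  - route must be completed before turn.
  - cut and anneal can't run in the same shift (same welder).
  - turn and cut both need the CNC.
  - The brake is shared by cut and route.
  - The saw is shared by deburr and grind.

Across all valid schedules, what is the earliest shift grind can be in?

Precedence pushes grind to at least shift 3.
grind at shift 3 is achievable: route in shift 5; deburr in shift 1; anneal in shift 8; cut in shift 7; grind in shift 3; tap in shift 4; turn in shift 6; bore in shift 2.

shift 3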